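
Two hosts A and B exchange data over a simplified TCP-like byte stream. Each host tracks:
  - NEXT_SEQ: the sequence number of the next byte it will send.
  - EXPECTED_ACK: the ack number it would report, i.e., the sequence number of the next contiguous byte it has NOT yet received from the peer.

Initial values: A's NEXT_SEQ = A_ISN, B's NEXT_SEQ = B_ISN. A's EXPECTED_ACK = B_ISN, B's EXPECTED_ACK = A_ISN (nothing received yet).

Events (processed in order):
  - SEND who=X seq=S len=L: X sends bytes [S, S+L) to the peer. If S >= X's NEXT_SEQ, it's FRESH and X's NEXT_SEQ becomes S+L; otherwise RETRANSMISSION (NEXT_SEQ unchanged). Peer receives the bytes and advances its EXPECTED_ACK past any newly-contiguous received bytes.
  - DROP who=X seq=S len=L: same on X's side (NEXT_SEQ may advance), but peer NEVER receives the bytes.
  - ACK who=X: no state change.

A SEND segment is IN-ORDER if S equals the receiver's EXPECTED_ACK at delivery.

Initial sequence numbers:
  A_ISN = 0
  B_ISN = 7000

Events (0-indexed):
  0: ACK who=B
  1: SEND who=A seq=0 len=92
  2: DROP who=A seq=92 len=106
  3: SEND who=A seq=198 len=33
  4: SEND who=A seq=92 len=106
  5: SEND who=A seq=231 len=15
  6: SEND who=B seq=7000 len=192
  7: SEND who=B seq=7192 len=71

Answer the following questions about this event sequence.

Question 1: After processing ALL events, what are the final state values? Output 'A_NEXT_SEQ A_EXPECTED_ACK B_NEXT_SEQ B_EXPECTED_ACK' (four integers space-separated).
After event 0: A_seq=0 A_ack=7000 B_seq=7000 B_ack=0
After event 1: A_seq=92 A_ack=7000 B_seq=7000 B_ack=92
After event 2: A_seq=198 A_ack=7000 B_seq=7000 B_ack=92
After event 3: A_seq=231 A_ack=7000 B_seq=7000 B_ack=92
After event 4: A_seq=231 A_ack=7000 B_seq=7000 B_ack=231
After event 5: A_seq=246 A_ack=7000 B_seq=7000 B_ack=246
After event 6: A_seq=246 A_ack=7192 B_seq=7192 B_ack=246
After event 7: A_seq=246 A_ack=7263 B_seq=7263 B_ack=246

Answer: 246 7263 7263 246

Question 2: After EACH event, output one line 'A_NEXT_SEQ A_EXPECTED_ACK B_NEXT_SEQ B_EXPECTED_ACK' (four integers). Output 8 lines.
0 7000 7000 0
92 7000 7000 92
198 7000 7000 92
231 7000 7000 92
231 7000 7000 231
246 7000 7000 246
246 7192 7192 246
246 7263 7263 246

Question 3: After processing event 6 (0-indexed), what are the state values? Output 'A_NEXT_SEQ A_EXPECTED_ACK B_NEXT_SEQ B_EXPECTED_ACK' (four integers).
After event 0: A_seq=0 A_ack=7000 B_seq=7000 B_ack=0
After event 1: A_seq=92 A_ack=7000 B_seq=7000 B_ack=92
After event 2: A_seq=198 A_ack=7000 B_seq=7000 B_ack=92
After event 3: A_seq=231 A_ack=7000 B_seq=7000 B_ack=92
After event 4: A_seq=231 A_ack=7000 B_seq=7000 B_ack=231
After event 5: A_seq=246 A_ack=7000 B_seq=7000 B_ack=246
After event 6: A_seq=246 A_ack=7192 B_seq=7192 B_ack=246

246 7192 7192 246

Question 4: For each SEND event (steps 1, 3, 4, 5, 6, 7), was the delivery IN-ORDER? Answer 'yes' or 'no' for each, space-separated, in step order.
Step 1: SEND seq=0 -> in-order
Step 3: SEND seq=198 -> out-of-order
Step 4: SEND seq=92 -> in-order
Step 5: SEND seq=231 -> in-order
Step 6: SEND seq=7000 -> in-order
Step 7: SEND seq=7192 -> in-order

Answer: yes no yes yes yes yes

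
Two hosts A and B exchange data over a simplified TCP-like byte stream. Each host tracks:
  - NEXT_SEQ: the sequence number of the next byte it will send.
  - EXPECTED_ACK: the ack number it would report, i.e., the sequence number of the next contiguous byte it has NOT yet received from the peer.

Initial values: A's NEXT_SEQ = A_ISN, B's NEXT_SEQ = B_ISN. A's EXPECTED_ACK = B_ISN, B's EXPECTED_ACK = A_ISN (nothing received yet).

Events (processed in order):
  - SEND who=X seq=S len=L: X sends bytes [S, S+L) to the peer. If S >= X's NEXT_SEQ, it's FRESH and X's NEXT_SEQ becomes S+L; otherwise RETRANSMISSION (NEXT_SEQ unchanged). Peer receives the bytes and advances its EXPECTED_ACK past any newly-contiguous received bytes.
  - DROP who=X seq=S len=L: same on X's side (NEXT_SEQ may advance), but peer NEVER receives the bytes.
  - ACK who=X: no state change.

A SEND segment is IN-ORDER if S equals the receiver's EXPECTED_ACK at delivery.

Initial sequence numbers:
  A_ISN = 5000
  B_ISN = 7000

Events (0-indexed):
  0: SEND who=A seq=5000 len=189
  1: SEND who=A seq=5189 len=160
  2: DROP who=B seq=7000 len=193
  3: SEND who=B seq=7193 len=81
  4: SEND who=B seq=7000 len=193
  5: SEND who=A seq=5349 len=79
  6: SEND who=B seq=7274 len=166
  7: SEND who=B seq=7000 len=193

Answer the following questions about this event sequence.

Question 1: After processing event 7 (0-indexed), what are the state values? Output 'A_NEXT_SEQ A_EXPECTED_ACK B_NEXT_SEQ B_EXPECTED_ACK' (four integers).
After event 0: A_seq=5189 A_ack=7000 B_seq=7000 B_ack=5189
After event 1: A_seq=5349 A_ack=7000 B_seq=7000 B_ack=5349
After event 2: A_seq=5349 A_ack=7000 B_seq=7193 B_ack=5349
After event 3: A_seq=5349 A_ack=7000 B_seq=7274 B_ack=5349
After event 4: A_seq=5349 A_ack=7274 B_seq=7274 B_ack=5349
After event 5: A_seq=5428 A_ack=7274 B_seq=7274 B_ack=5428
After event 6: A_seq=5428 A_ack=7440 B_seq=7440 B_ack=5428
After event 7: A_seq=5428 A_ack=7440 B_seq=7440 B_ack=5428

5428 7440 7440 5428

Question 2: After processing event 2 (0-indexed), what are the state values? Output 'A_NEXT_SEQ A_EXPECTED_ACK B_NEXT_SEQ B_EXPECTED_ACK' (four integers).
After event 0: A_seq=5189 A_ack=7000 B_seq=7000 B_ack=5189
After event 1: A_seq=5349 A_ack=7000 B_seq=7000 B_ack=5349
After event 2: A_seq=5349 A_ack=7000 B_seq=7193 B_ack=5349

5349 7000 7193 5349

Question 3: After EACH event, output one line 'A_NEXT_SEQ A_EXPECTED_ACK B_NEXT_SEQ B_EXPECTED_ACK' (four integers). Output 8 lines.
5189 7000 7000 5189
5349 7000 7000 5349
5349 7000 7193 5349
5349 7000 7274 5349
5349 7274 7274 5349
5428 7274 7274 5428
5428 7440 7440 5428
5428 7440 7440 5428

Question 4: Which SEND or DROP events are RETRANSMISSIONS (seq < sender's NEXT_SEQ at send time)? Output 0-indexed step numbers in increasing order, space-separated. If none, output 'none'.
Step 0: SEND seq=5000 -> fresh
Step 1: SEND seq=5189 -> fresh
Step 2: DROP seq=7000 -> fresh
Step 3: SEND seq=7193 -> fresh
Step 4: SEND seq=7000 -> retransmit
Step 5: SEND seq=5349 -> fresh
Step 6: SEND seq=7274 -> fresh
Step 7: SEND seq=7000 -> retransmit

Answer: 4 7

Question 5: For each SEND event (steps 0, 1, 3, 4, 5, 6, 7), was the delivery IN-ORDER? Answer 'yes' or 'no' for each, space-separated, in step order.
Step 0: SEND seq=5000 -> in-order
Step 1: SEND seq=5189 -> in-order
Step 3: SEND seq=7193 -> out-of-order
Step 4: SEND seq=7000 -> in-order
Step 5: SEND seq=5349 -> in-order
Step 6: SEND seq=7274 -> in-order
Step 7: SEND seq=7000 -> out-of-order

Answer: yes yes no yes yes yes no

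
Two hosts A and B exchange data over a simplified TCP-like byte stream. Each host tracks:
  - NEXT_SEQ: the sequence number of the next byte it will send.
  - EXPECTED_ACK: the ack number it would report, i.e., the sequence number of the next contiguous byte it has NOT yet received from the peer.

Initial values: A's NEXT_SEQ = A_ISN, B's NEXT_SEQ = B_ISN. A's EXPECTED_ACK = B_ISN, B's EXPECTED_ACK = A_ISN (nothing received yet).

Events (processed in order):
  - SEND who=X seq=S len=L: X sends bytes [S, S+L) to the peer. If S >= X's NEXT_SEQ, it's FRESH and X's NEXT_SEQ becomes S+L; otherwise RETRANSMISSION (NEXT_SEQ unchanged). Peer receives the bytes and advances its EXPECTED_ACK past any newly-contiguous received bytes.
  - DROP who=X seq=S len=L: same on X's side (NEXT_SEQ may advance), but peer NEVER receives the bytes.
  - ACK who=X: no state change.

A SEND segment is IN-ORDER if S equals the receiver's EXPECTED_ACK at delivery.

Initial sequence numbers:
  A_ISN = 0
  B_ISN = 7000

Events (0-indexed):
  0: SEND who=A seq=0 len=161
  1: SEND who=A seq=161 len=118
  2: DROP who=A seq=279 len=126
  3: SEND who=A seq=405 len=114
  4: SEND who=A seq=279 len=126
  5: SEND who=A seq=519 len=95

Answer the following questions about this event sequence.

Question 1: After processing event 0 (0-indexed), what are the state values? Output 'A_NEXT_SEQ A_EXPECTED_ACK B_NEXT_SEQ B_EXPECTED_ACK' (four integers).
After event 0: A_seq=161 A_ack=7000 B_seq=7000 B_ack=161

161 7000 7000 161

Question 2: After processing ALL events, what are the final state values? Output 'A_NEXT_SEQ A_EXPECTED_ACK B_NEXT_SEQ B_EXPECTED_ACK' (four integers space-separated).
Answer: 614 7000 7000 614

Derivation:
After event 0: A_seq=161 A_ack=7000 B_seq=7000 B_ack=161
After event 1: A_seq=279 A_ack=7000 B_seq=7000 B_ack=279
After event 2: A_seq=405 A_ack=7000 B_seq=7000 B_ack=279
After event 3: A_seq=519 A_ack=7000 B_seq=7000 B_ack=279
After event 4: A_seq=519 A_ack=7000 B_seq=7000 B_ack=519
After event 5: A_seq=614 A_ack=7000 B_seq=7000 B_ack=614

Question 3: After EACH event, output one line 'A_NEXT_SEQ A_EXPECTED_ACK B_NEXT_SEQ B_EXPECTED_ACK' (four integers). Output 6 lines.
161 7000 7000 161
279 7000 7000 279
405 7000 7000 279
519 7000 7000 279
519 7000 7000 519
614 7000 7000 614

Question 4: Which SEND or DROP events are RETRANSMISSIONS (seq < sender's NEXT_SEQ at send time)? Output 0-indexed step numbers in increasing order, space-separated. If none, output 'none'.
Step 0: SEND seq=0 -> fresh
Step 1: SEND seq=161 -> fresh
Step 2: DROP seq=279 -> fresh
Step 3: SEND seq=405 -> fresh
Step 4: SEND seq=279 -> retransmit
Step 5: SEND seq=519 -> fresh

Answer: 4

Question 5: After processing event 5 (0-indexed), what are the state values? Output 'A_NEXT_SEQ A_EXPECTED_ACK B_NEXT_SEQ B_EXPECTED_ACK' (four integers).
After event 0: A_seq=161 A_ack=7000 B_seq=7000 B_ack=161
After event 1: A_seq=279 A_ack=7000 B_seq=7000 B_ack=279
After event 2: A_seq=405 A_ack=7000 B_seq=7000 B_ack=279
After event 3: A_seq=519 A_ack=7000 B_seq=7000 B_ack=279
After event 4: A_seq=519 A_ack=7000 B_seq=7000 B_ack=519
After event 5: A_seq=614 A_ack=7000 B_seq=7000 B_ack=614

614 7000 7000 614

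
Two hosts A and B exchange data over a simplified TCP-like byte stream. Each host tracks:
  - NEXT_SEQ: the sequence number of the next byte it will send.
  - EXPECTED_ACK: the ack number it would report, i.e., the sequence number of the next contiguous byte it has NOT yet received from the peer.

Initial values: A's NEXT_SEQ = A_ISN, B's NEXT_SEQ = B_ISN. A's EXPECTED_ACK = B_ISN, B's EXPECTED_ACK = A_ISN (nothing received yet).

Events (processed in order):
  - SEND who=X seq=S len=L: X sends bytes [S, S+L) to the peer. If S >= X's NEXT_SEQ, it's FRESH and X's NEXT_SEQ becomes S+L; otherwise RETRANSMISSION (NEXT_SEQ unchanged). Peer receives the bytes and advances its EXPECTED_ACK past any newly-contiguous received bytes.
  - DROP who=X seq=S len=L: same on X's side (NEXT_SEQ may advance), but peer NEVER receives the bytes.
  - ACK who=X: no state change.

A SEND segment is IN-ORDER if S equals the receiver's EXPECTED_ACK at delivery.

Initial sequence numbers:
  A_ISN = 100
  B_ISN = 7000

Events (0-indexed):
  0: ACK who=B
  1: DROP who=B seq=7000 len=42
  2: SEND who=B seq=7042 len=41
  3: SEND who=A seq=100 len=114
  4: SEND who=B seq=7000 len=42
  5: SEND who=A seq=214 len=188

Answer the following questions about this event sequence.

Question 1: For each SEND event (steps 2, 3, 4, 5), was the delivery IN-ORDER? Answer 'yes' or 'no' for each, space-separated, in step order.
Answer: no yes yes yes

Derivation:
Step 2: SEND seq=7042 -> out-of-order
Step 3: SEND seq=100 -> in-order
Step 4: SEND seq=7000 -> in-order
Step 5: SEND seq=214 -> in-order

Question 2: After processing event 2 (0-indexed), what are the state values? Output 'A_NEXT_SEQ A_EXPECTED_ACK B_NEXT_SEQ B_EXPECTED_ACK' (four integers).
After event 0: A_seq=100 A_ack=7000 B_seq=7000 B_ack=100
After event 1: A_seq=100 A_ack=7000 B_seq=7042 B_ack=100
After event 2: A_seq=100 A_ack=7000 B_seq=7083 B_ack=100

100 7000 7083 100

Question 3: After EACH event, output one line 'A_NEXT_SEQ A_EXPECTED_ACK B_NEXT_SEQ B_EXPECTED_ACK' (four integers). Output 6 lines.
100 7000 7000 100
100 7000 7042 100
100 7000 7083 100
214 7000 7083 214
214 7083 7083 214
402 7083 7083 402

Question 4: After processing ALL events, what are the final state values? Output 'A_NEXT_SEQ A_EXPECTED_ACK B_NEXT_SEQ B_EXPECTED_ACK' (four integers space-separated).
After event 0: A_seq=100 A_ack=7000 B_seq=7000 B_ack=100
After event 1: A_seq=100 A_ack=7000 B_seq=7042 B_ack=100
After event 2: A_seq=100 A_ack=7000 B_seq=7083 B_ack=100
After event 3: A_seq=214 A_ack=7000 B_seq=7083 B_ack=214
After event 4: A_seq=214 A_ack=7083 B_seq=7083 B_ack=214
After event 5: A_seq=402 A_ack=7083 B_seq=7083 B_ack=402

Answer: 402 7083 7083 402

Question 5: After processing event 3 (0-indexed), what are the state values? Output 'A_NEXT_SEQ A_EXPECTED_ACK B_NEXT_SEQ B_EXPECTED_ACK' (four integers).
After event 0: A_seq=100 A_ack=7000 B_seq=7000 B_ack=100
After event 1: A_seq=100 A_ack=7000 B_seq=7042 B_ack=100
After event 2: A_seq=100 A_ack=7000 B_seq=7083 B_ack=100
After event 3: A_seq=214 A_ack=7000 B_seq=7083 B_ack=214

214 7000 7083 214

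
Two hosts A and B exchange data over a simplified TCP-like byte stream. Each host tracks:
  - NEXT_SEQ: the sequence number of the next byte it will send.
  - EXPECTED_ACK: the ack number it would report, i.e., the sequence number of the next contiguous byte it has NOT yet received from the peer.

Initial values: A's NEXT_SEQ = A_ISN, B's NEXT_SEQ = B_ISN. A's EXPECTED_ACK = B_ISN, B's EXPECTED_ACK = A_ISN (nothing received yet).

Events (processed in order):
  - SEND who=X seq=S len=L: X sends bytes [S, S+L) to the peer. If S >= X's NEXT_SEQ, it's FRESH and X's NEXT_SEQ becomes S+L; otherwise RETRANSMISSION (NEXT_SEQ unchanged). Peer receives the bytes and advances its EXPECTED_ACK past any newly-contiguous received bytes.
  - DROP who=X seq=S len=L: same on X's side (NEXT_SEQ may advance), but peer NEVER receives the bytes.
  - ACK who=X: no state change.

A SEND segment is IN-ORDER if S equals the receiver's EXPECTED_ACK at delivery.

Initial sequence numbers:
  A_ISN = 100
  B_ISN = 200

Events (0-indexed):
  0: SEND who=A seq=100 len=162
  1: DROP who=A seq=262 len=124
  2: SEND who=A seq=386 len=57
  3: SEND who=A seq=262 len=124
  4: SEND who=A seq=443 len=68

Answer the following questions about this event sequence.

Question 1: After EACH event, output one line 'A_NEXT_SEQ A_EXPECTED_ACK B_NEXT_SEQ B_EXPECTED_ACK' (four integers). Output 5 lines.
262 200 200 262
386 200 200 262
443 200 200 262
443 200 200 443
511 200 200 511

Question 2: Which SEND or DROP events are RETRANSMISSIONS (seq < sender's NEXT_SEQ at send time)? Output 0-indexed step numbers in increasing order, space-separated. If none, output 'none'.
Answer: 3

Derivation:
Step 0: SEND seq=100 -> fresh
Step 1: DROP seq=262 -> fresh
Step 2: SEND seq=386 -> fresh
Step 3: SEND seq=262 -> retransmit
Step 4: SEND seq=443 -> fresh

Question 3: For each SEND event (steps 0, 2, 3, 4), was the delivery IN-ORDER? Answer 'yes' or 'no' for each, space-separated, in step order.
Step 0: SEND seq=100 -> in-order
Step 2: SEND seq=386 -> out-of-order
Step 3: SEND seq=262 -> in-order
Step 4: SEND seq=443 -> in-order

Answer: yes no yes yes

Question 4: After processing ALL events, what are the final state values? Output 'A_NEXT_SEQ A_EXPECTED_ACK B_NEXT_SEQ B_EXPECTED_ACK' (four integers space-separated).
After event 0: A_seq=262 A_ack=200 B_seq=200 B_ack=262
After event 1: A_seq=386 A_ack=200 B_seq=200 B_ack=262
After event 2: A_seq=443 A_ack=200 B_seq=200 B_ack=262
After event 3: A_seq=443 A_ack=200 B_seq=200 B_ack=443
After event 4: A_seq=511 A_ack=200 B_seq=200 B_ack=511

Answer: 511 200 200 511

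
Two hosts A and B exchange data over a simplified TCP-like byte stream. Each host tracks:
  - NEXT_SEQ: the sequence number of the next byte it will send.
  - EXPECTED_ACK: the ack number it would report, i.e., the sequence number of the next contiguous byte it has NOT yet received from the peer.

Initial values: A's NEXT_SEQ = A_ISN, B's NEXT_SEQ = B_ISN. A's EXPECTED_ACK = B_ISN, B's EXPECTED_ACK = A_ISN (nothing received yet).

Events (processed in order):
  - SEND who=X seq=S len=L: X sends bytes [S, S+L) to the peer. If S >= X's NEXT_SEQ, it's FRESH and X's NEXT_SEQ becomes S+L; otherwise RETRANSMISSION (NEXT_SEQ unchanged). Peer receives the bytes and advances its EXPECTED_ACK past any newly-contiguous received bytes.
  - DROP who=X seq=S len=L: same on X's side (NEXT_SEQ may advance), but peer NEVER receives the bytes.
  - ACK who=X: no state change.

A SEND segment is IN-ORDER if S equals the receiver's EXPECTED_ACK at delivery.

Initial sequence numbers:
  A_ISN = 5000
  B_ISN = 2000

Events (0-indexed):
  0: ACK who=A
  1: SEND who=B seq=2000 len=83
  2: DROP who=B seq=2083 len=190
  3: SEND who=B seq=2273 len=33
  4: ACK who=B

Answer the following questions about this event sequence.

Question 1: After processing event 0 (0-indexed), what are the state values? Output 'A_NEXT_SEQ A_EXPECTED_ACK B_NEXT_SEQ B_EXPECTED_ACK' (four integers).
After event 0: A_seq=5000 A_ack=2000 B_seq=2000 B_ack=5000

5000 2000 2000 5000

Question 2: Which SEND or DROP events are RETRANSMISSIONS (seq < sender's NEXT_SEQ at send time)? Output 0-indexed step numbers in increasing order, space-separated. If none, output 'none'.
Step 1: SEND seq=2000 -> fresh
Step 2: DROP seq=2083 -> fresh
Step 3: SEND seq=2273 -> fresh

Answer: none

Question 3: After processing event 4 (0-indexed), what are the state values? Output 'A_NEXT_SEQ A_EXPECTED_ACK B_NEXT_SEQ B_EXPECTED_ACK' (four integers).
After event 0: A_seq=5000 A_ack=2000 B_seq=2000 B_ack=5000
After event 1: A_seq=5000 A_ack=2083 B_seq=2083 B_ack=5000
After event 2: A_seq=5000 A_ack=2083 B_seq=2273 B_ack=5000
After event 3: A_seq=5000 A_ack=2083 B_seq=2306 B_ack=5000
After event 4: A_seq=5000 A_ack=2083 B_seq=2306 B_ack=5000

5000 2083 2306 5000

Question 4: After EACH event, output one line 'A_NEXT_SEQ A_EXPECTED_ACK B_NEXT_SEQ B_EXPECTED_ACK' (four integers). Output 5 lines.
5000 2000 2000 5000
5000 2083 2083 5000
5000 2083 2273 5000
5000 2083 2306 5000
5000 2083 2306 5000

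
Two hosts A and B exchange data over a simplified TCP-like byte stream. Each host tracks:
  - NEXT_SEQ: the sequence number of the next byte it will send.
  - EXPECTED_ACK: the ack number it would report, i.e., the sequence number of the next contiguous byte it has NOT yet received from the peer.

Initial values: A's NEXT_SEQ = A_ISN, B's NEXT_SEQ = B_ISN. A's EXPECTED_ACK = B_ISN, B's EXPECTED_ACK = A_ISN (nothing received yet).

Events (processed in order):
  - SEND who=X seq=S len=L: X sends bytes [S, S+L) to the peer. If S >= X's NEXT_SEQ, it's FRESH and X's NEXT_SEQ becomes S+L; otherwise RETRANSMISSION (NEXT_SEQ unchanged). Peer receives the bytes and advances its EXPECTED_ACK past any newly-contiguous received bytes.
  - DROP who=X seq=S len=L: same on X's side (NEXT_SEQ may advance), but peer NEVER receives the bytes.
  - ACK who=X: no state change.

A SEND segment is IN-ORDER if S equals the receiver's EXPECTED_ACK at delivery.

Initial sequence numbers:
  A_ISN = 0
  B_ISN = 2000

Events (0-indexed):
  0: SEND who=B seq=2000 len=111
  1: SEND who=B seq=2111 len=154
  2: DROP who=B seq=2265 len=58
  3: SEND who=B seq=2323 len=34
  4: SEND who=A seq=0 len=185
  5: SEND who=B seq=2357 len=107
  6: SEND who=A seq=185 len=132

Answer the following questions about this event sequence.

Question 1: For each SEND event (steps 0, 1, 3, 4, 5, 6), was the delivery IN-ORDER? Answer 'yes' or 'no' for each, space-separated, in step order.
Answer: yes yes no yes no yes

Derivation:
Step 0: SEND seq=2000 -> in-order
Step 1: SEND seq=2111 -> in-order
Step 3: SEND seq=2323 -> out-of-order
Step 4: SEND seq=0 -> in-order
Step 5: SEND seq=2357 -> out-of-order
Step 6: SEND seq=185 -> in-order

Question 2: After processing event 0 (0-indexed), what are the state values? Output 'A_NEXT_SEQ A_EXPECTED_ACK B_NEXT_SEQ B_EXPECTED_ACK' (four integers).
After event 0: A_seq=0 A_ack=2111 B_seq=2111 B_ack=0

0 2111 2111 0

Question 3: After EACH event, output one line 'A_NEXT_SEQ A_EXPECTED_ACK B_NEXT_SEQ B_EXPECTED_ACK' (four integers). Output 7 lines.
0 2111 2111 0
0 2265 2265 0
0 2265 2323 0
0 2265 2357 0
185 2265 2357 185
185 2265 2464 185
317 2265 2464 317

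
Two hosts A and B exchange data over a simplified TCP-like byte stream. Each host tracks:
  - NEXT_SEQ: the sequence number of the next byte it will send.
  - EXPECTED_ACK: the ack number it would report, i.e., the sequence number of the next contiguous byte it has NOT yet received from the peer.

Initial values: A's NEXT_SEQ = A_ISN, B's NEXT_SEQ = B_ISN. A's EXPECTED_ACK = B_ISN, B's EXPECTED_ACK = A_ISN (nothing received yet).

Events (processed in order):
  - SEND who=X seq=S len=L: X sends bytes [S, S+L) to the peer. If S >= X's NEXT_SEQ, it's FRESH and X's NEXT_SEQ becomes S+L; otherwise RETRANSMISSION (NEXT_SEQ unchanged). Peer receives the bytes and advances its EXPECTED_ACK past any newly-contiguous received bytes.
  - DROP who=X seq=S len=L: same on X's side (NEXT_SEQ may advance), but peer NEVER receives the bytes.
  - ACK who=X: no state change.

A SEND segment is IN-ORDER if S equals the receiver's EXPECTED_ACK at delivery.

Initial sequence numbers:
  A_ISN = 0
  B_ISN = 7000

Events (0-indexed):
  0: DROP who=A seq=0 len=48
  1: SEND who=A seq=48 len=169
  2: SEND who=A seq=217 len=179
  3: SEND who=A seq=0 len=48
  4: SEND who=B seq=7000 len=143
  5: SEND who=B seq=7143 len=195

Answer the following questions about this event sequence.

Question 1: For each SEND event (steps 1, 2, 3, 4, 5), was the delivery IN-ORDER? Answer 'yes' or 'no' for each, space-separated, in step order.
Step 1: SEND seq=48 -> out-of-order
Step 2: SEND seq=217 -> out-of-order
Step 3: SEND seq=0 -> in-order
Step 4: SEND seq=7000 -> in-order
Step 5: SEND seq=7143 -> in-order

Answer: no no yes yes yes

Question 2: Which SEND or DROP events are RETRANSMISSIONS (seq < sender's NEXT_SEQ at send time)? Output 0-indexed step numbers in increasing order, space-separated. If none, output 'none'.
Step 0: DROP seq=0 -> fresh
Step 1: SEND seq=48 -> fresh
Step 2: SEND seq=217 -> fresh
Step 3: SEND seq=0 -> retransmit
Step 4: SEND seq=7000 -> fresh
Step 5: SEND seq=7143 -> fresh

Answer: 3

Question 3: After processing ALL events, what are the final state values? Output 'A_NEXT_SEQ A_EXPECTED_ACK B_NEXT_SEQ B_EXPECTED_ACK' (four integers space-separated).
After event 0: A_seq=48 A_ack=7000 B_seq=7000 B_ack=0
After event 1: A_seq=217 A_ack=7000 B_seq=7000 B_ack=0
After event 2: A_seq=396 A_ack=7000 B_seq=7000 B_ack=0
After event 3: A_seq=396 A_ack=7000 B_seq=7000 B_ack=396
After event 4: A_seq=396 A_ack=7143 B_seq=7143 B_ack=396
After event 5: A_seq=396 A_ack=7338 B_seq=7338 B_ack=396

Answer: 396 7338 7338 396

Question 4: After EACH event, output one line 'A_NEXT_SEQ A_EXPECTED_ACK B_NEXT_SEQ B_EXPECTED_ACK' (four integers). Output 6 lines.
48 7000 7000 0
217 7000 7000 0
396 7000 7000 0
396 7000 7000 396
396 7143 7143 396
396 7338 7338 396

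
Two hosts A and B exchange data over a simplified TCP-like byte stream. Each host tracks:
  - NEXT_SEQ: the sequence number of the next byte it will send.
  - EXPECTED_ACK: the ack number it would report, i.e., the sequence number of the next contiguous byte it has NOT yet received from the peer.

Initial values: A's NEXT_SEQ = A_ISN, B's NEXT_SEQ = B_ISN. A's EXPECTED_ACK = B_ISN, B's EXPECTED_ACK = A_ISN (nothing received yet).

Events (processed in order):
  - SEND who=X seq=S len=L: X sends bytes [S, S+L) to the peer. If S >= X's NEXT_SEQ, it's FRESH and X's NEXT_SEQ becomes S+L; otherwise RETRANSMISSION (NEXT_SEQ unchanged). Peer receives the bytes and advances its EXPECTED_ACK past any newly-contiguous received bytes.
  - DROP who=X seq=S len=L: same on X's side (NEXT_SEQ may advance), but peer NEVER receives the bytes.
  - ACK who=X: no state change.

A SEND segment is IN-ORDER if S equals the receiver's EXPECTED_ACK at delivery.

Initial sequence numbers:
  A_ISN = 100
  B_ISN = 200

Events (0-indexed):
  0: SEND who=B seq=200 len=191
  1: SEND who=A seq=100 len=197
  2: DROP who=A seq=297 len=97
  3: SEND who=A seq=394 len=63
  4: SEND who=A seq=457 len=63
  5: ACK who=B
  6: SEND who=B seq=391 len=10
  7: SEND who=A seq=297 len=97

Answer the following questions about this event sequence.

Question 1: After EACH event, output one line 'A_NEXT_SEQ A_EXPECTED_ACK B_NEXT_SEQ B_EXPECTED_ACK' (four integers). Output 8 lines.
100 391 391 100
297 391 391 297
394 391 391 297
457 391 391 297
520 391 391 297
520 391 391 297
520 401 401 297
520 401 401 520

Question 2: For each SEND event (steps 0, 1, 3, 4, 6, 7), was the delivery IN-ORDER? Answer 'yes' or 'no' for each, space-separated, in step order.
Step 0: SEND seq=200 -> in-order
Step 1: SEND seq=100 -> in-order
Step 3: SEND seq=394 -> out-of-order
Step 4: SEND seq=457 -> out-of-order
Step 6: SEND seq=391 -> in-order
Step 7: SEND seq=297 -> in-order

Answer: yes yes no no yes yes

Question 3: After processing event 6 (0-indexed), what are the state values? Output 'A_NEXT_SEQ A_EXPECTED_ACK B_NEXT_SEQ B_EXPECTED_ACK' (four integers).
After event 0: A_seq=100 A_ack=391 B_seq=391 B_ack=100
After event 1: A_seq=297 A_ack=391 B_seq=391 B_ack=297
After event 2: A_seq=394 A_ack=391 B_seq=391 B_ack=297
After event 3: A_seq=457 A_ack=391 B_seq=391 B_ack=297
After event 4: A_seq=520 A_ack=391 B_seq=391 B_ack=297
After event 5: A_seq=520 A_ack=391 B_seq=391 B_ack=297
After event 6: A_seq=520 A_ack=401 B_seq=401 B_ack=297

520 401 401 297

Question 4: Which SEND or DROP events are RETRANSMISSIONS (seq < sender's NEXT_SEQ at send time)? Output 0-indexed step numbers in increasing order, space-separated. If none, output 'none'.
Answer: 7

Derivation:
Step 0: SEND seq=200 -> fresh
Step 1: SEND seq=100 -> fresh
Step 2: DROP seq=297 -> fresh
Step 3: SEND seq=394 -> fresh
Step 4: SEND seq=457 -> fresh
Step 6: SEND seq=391 -> fresh
Step 7: SEND seq=297 -> retransmit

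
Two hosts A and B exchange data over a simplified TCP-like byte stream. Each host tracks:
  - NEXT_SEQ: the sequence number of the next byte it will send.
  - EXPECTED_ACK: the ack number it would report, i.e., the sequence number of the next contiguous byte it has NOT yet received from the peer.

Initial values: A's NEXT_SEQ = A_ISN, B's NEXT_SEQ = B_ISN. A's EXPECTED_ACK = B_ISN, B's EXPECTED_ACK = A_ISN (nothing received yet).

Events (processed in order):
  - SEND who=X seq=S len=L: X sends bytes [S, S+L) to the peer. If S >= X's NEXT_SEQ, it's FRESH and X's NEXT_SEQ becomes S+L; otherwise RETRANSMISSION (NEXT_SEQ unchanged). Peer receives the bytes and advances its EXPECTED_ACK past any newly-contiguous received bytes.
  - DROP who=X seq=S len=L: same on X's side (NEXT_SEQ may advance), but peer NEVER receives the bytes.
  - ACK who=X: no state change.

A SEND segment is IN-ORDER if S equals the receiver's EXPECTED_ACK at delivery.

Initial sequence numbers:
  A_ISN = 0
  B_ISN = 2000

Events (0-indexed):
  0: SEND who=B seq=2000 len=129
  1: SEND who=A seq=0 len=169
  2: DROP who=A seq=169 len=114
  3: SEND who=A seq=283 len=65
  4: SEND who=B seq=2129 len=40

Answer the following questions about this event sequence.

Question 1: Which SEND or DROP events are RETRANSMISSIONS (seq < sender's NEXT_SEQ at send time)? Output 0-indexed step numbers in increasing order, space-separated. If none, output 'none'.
Step 0: SEND seq=2000 -> fresh
Step 1: SEND seq=0 -> fresh
Step 2: DROP seq=169 -> fresh
Step 3: SEND seq=283 -> fresh
Step 4: SEND seq=2129 -> fresh

Answer: none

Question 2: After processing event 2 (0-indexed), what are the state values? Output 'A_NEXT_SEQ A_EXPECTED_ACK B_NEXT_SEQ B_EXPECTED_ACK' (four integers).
After event 0: A_seq=0 A_ack=2129 B_seq=2129 B_ack=0
After event 1: A_seq=169 A_ack=2129 B_seq=2129 B_ack=169
After event 2: A_seq=283 A_ack=2129 B_seq=2129 B_ack=169

283 2129 2129 169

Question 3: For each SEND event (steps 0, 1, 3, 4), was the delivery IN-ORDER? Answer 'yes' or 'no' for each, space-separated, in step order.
Step 0: SEND seq=2000 -> in-order
Step 1: SEND seq=0 -> in-order
Step 3: SEND seq=283 -> out-of-order
Step 4: SEND seq=2129 -> in-order

Answer: yes yes no yes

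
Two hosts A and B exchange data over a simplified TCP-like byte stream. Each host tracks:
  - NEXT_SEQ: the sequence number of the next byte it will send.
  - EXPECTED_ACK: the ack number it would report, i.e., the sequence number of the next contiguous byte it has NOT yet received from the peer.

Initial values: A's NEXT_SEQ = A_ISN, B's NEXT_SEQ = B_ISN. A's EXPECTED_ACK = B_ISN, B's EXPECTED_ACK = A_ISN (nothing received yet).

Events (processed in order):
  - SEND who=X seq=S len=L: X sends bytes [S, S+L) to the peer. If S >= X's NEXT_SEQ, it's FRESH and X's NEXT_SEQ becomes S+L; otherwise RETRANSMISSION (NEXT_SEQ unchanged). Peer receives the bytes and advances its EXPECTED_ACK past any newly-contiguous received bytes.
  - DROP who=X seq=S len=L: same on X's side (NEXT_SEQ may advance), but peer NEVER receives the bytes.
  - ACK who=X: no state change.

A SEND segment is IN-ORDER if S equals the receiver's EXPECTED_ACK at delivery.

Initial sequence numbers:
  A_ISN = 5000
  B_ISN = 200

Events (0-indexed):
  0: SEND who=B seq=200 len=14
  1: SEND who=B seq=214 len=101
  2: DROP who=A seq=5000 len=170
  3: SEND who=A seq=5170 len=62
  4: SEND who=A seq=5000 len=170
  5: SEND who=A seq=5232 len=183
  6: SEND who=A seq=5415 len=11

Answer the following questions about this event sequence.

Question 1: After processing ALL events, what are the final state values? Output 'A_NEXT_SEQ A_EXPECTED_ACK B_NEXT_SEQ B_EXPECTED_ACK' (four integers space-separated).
After event 0: A_seq=5000 A_ack=214 B_seq=214 B_ack=5000
After event 1: A_seq=5000 A_ack=315 B_seq=315 B_ack=5000
After event 2: A_seq=5170 A_ack=315 B_seq=315 B_ack=5000
After event 3: A_seq=5232 A_ack=315 B_seq=315 B_ack=5000
After event 4: A_seq=5232 A_ack=315 B_seq=315 B_ack=5232
After event 5: A_seq=5415 A_ack=315 B_seq=315 B_ack=5415
After event 6: A_seq=5426 A_ack=315 B_seq=315 B_ack=5426

Answer: 5426 315 315 5426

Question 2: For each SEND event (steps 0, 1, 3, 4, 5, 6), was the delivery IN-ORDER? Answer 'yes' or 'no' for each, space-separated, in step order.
Step 0: SEND seq=200 -> in-order
Step 1: SEND seq=214 -> in-order
Step 3: SEND seq=5170 -> out-of-order
Step 4: SEND seq=5000 -> in-order
Step 5: SEND seq=5232 -> in-order
Step 6: SEND seq=5415 -> in-order

Answer: yes yes no yes yes yes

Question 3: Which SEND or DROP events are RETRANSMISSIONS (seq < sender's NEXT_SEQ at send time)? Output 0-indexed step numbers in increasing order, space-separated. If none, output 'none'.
Step 0: SEND seq=200 -> fresh
Step 1: SEND seq=214 -> fresh
Step 2: DROP seq=5000 -> fresh
Step 3: SEND seq=5170 -> fresh
Step 4: SEND seq=5000 -> retransmit
Step 5: SEND seq=5232 -> fresh
Step 6: SEND seq=5415 -> fresh

Answer: 4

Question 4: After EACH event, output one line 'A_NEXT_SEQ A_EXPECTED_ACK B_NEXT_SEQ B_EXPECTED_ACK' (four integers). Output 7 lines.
5000 214 214 5000
5000 315 315 5000
5170 315 315 5000
5232 315 315 5000
5232 315 315 5232
5415 315 315 5415
5426 315 315 5426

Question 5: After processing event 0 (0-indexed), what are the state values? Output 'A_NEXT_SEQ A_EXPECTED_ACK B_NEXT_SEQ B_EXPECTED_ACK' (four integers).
After event 0: A_seq=5000 A_ack=214 B_seq=214 B_ack=5000

5000 214 214 5000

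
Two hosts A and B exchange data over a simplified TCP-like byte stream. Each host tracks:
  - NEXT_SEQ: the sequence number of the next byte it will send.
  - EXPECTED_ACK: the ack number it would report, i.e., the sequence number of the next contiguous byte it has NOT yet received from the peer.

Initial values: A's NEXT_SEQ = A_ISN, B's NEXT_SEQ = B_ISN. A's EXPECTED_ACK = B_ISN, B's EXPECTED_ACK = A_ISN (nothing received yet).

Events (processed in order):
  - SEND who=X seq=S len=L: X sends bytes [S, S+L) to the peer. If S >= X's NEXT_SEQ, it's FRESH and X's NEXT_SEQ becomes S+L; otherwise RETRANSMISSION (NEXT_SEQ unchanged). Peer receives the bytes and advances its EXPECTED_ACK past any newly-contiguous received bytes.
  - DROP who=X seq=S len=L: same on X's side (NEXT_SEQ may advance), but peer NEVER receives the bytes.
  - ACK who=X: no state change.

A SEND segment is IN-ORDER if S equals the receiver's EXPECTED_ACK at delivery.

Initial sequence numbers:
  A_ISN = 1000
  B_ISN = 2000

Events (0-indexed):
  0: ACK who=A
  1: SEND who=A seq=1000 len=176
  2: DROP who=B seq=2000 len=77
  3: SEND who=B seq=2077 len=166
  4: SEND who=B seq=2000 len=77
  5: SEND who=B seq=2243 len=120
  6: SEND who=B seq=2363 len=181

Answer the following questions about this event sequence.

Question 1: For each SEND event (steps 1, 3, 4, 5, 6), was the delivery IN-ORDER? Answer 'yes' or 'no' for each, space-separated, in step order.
Step 1: SEND seq=1000 -> in-order
Step 3: SEND seq=2077 -> out-of-order
Step 4: SEND seq=2000 -> in-order
Step 5: SEND seq=2243 -> in-order
Step 6: SEND seq=2363 -> in-order

Answer: yes no yes yes yes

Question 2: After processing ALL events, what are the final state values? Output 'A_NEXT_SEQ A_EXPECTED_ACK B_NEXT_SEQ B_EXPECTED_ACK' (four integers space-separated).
Answer: 1176 2544 2544 1176

Derivation:
After event 0: A_seq=1000 A_ack=2000 B_seq=2000 B_ack=1000
After event 1: A_seq=1176 A_ack=2000 B_seq=2000 B_ack=1176
After event 2: A_seq=1176 A_ack=2000 B_seq=2077 B_ack=1176
After event 3: A_seq=1176 A_ack=2000 B_seq=2243 B_ack=1176
After event 4: A_seq=1176 A_ack=2243 B_seq=2243 B_ack=1176
After event 5: A_seq=1176 A_ack=2363 B_seq=2363 B_ack=1176
After event 6: A_seq=1176 A_ack=2544 B_seq=2544 B_ack=1176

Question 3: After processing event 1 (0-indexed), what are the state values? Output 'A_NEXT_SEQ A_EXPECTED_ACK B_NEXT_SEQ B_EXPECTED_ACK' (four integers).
After event 0: A_seq=1000 A_ack=2000 B_seq=2000 B_ack=1000
After event 1: A_seq=1176 A_ack=2000 B_seq=2000 B_ack=1176

1176 2000 2000 1176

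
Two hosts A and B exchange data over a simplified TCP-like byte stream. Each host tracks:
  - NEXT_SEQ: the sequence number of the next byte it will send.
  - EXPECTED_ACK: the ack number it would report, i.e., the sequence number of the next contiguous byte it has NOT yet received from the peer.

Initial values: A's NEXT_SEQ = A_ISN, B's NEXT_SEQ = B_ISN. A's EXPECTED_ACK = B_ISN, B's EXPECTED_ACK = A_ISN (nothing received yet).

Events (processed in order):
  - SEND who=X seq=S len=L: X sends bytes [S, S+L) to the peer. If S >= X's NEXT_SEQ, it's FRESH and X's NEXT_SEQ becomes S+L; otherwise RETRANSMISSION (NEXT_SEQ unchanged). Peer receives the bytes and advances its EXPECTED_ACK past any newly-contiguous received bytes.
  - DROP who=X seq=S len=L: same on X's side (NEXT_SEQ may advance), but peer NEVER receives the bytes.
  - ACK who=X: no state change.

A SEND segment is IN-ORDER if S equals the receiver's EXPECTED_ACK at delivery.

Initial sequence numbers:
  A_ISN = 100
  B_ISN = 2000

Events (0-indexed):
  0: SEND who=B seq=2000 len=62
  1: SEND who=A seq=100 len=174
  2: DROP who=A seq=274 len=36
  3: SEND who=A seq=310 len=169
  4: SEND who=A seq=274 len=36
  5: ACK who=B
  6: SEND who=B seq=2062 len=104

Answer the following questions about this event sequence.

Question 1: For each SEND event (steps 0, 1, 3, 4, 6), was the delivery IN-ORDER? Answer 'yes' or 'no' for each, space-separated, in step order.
Step 0: SEND seq=2000 -> in-order
Step 1: SEND seq=100 -> in-order
Step 3: SEND seq=310 -> out-of-order
Step 4: SEND seq=274 -> in-order
Step 6: SEND seq=2062 -> in-order

Answer: yes yes no yes yes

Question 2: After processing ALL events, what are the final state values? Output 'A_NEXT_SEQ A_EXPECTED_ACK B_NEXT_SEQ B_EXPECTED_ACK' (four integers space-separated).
Answer: 479 2166 2166 479

Derivation:
After event 0: A_seq=100 A_ack=2062 B_seq=2062 B_ack=100
After event 1: A_seq=274 A_ack=2062 B_seq=2062 B_ack=274
After event 2: A_seq=310 A_ack=2062 B_seq=2062 B_ack=274
After event 3: A_seq=479 A_ack=2062 B_seq=2062 B_ack=274
After event 4: A_seq=479 A_ack=2062 B_seq=2062 B_ack=479
After event 5: A_seq=479 A_ack=2062 B_seq=2062 B_ack=479
After event 6: A_seq=479 A_ack=2166 B_seq=2166 B_ack=479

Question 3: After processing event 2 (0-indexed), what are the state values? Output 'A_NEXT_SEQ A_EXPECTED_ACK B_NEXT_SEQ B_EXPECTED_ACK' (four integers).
After event 0: A_seq=100 A_ack=2062 B_seq=2062 B_ack=100
After event 1: A_seq=274 A_ack=2062 B_seq=2062 B_ack=274
After event 2: A_seq=310 A_ack=2062 B_seq=2062 B_ack=274

310 2062 2062 274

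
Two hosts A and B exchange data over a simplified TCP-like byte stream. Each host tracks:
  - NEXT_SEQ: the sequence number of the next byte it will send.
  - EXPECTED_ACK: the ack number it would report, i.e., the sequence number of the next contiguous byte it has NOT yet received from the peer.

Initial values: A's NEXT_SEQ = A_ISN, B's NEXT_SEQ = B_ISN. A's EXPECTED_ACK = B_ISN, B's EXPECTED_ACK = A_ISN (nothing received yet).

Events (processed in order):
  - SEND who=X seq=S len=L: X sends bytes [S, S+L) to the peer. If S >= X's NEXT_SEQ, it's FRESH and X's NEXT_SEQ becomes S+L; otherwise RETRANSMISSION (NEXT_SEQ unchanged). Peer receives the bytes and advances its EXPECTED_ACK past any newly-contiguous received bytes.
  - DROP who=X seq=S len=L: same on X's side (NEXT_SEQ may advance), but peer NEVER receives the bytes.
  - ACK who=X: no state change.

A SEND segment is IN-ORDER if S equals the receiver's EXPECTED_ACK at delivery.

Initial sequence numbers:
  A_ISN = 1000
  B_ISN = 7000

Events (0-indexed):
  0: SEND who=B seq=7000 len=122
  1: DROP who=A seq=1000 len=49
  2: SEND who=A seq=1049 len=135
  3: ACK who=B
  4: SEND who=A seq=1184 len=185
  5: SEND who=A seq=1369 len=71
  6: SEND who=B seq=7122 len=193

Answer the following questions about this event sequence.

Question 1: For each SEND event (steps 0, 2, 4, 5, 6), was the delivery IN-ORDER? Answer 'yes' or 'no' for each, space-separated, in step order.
Answer: yes no no no yes

Derivation:
Step 0: SEND seq=7000 -> in-order
Step 2: SEND seq=1049 -> out-of-order
Step 4: SEND seq=1184 -> out-of-order
Step 5: SEND seq=1369 -> out-of-order
Step 6: SEND seq=7122 -> in-order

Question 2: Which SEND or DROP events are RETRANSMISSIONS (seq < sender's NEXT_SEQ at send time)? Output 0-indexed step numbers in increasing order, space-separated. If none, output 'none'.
Answer: none

Derivation:
Step 0: SEND seq=7000 -> fresh
Step 1: DROP seq=1000 -> fresh
Step 2: SEND seq=1049 -> fresh
Step 4: SEND seq=1184 -> fresh
Step 5: SEND seq=1369 -> fresh
Step 6: SEND seq=7122 -> fresh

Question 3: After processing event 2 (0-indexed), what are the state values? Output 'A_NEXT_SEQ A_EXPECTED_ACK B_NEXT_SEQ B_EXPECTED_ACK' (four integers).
After event 0: A_seq=1000 A_ack=7122 B_seq=7122 B_ack=1000
After event 1: A_seq=1049 A_ack=7122 B_seq=7122 B_ack=1000
After event 2: A_seq=1184 A_ack=7122 B_seq=7122 B_ack=1000

1184 7122 7122 1000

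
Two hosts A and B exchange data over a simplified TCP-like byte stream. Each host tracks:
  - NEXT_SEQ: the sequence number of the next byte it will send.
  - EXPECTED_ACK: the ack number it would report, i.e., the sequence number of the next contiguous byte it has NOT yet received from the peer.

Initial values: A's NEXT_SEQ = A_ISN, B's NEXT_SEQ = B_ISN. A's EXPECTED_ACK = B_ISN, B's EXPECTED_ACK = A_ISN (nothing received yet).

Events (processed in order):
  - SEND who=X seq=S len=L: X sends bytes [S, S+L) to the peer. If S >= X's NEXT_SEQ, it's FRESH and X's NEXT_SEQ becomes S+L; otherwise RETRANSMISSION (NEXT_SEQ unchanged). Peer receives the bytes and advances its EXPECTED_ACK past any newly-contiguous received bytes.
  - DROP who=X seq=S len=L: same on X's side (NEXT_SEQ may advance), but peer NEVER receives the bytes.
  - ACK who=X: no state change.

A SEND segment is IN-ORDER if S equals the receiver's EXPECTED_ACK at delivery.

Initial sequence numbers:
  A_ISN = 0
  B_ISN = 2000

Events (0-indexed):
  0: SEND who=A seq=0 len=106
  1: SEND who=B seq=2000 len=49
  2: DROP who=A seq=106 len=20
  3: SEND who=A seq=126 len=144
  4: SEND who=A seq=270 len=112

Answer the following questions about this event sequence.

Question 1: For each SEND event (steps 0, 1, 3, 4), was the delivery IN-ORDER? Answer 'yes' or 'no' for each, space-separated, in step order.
Answer: yes yes no no

Derivation:
Step 0: SEND seq=0 -> in-order
Step 1: SEND seq=2000 -> in-order
Step 3: SEND seq=126 -> out-of-order
Step 4: SEND seq=270 -> out-of-order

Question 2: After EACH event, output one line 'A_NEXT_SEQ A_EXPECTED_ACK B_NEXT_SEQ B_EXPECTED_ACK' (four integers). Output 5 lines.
106 2000 2000 106
106 2049 2049 106
126 2049 2049 106
270 2049 2049 106
382 2049 2049 106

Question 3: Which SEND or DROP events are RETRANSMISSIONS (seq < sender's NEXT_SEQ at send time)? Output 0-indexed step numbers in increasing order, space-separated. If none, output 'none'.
Answer: none

Derivation:
Step 0: SEND seq=0 -> fresh
Step 1: SEND seq=2000 -> fresh
Step 2: DROP seq=106 -> fresh
Step 3: SEND seq=126 -> fresh
Step 4: SEND seq=270 -> fresh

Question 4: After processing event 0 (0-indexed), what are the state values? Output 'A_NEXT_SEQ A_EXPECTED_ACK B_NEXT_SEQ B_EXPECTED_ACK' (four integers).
After event 0: A_seq=106 A_ack=2000 B_seq=2000 B_ack=106

106 2000 2000 106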